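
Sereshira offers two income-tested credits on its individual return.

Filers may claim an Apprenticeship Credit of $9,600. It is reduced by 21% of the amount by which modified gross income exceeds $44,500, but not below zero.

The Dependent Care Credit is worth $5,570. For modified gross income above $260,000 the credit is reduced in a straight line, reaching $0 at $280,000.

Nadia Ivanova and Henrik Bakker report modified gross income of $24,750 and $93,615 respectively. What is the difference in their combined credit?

$9,600

Nadia ($24,750): Apprenticeship Credit: $24,750 is at or below the $44,500 threshold, so the full $9,600 applies. Dependent Care Credit: $24,750 is at or below the $260,000 threshold, so the full $5,570 applies. total $9,600 + $5,570 = $15,170
Henrik ($93,615): Apprenticeship Credit: 21% of the $49,115 excess over $44,500 is $10,314.15 ≥ base, so the credit is $0. Dependent Care Credit: $93,615 is at or below the $260,000 threshold, so the full $5,570 applies. total $0 + $5,570 = $5,570
Difference: |$15,170 − $5,570| = $9,600.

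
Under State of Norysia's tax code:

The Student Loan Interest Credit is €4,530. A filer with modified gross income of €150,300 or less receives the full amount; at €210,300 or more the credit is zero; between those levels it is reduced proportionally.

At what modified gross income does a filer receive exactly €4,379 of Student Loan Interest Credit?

€4,379 is 4,379/4,530 of the full €4,530, so 151/4,530 of the €60,000 range has been used: income = €150,300 + €60,000 × 151/4,530 = €152,300.

€152,300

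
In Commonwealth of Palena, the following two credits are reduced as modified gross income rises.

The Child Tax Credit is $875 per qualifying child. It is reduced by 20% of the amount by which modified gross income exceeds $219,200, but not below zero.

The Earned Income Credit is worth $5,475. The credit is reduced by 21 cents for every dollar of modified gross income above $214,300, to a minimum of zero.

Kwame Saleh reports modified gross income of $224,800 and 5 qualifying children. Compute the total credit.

$6,525

Child Tax Credit: base = 5 × $875 = $4,375. 20% of the $5,600 excess over $219,200 is $1,120; credit = $4,375 − $1,120 = $3,255.
Earned Income Credit: 21% of the $10,500 excess over $214,300 is $2,205; credit = $5,475 − $2,205 = $3,270.
Total: $3,255 + $3,270 = $6,525.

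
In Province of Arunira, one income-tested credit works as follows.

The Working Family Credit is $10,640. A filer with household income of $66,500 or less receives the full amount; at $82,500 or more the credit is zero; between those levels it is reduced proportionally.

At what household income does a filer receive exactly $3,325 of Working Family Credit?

$77,500

$3,325 is 3,325/10,640 of the full $10,640, so 7,315/10,640 of the $16,000 range has been used: income = $66,500 + $16,000 × 7,315/10,640 = $77,500.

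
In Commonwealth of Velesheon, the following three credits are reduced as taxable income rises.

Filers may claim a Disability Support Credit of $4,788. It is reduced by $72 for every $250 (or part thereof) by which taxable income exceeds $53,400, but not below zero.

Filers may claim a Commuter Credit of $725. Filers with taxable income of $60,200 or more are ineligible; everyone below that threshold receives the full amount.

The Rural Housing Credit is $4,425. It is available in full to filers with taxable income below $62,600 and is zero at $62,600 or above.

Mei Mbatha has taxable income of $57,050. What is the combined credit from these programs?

Disability Support Credit: income exceeds $53,400 by $3,650, which is 15 full-or-partial $250 increments; reduction = 15 × $72 = $1,080, leaving $3,708.
Commuter Credit: $57,050 is below the $60,200 cutoff, so the full $725 applies.
Rural Housing Credit: $57,050 is below the $62,600 cutoff, so the full $4,425 applies.
Total: $3,708 + $725 + $4,425 = $8,858.

$8,858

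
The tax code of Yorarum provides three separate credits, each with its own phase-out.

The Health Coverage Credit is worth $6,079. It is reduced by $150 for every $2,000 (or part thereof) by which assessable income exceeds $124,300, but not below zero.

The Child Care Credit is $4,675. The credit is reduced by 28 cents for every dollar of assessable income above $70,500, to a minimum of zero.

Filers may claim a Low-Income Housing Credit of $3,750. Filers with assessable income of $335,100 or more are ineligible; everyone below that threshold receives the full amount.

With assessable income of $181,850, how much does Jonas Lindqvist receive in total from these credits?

$5,479

Health Coverage Credit: income exceeds $124,300 by $57,550, which is 29 full-or-partial $2,000 increments; reduction = 29 × $150 = $4,350, leaving $1,729.
Child Care Credit: 28% of the $111,350 excess over $70,500 is $31,178 ≥ base, so the credit is $0.
Low-Income Housing Credit: $181,850 is below the $335,100 cutoff, so the full $3,750 applies.
Total: $1,729 + $0 + $3,750 = $5,479.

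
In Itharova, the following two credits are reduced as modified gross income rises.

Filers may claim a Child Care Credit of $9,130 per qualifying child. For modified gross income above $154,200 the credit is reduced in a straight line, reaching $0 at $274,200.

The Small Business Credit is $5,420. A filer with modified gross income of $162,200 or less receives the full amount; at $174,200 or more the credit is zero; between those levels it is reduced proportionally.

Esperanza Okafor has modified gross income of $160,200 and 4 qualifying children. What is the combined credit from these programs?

$40,114

Child Care Credit: base = 4 × $9,130 = $36,520. $160,200 is $6,000 into a $120,000 phase-out range, leaving 114,000/120,000 of the credit: $36,520 × 114,000/120,000 = $34,694.
Small Business Credit: $160,200 is at or below the $162,200 threshold, so the full $5,420 applies.
Total: $34,694 + $5,420 = $40,114.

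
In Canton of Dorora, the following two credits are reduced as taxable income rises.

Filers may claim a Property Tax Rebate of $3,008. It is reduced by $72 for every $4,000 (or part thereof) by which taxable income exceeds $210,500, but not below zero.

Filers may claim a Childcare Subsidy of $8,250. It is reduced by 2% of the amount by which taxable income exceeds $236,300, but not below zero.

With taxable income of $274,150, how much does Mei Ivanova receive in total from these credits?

$9,349

Property Tax Rebate: income exceeds $210,500 by $63,650, which is 16 full-or-partial $4,000 increments; reduction = 16 × $72 = $1,152, leaving $1,856.
Childcare Subsidy: 2% of the $37,850 excess over $236,300 is $757; credit = $8,250 − $757 = $7,493.
Total: $1,856 + $7,493 = $9,349.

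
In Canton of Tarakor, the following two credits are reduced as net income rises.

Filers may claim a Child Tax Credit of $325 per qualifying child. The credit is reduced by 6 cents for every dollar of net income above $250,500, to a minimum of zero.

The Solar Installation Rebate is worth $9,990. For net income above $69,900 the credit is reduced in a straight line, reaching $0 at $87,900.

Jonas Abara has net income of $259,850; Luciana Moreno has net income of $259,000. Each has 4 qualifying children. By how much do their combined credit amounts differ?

$51

Jonas ($259,850): Child Tax Credit: base = 4 × $325 = $1,300. 6% of the $9,350 excess over $250,500 is $561; credit = $1,300 − $561 = $739. Solar Installation Rebate: $259,850 is at or above $87,900, so the credit is $0. total $739 + $0 = $739
Luciana ($259,000): Child Tax Credit: base = 4 × $325 = $1,300. 6% of the $8,500 excess over $250,500 is $510; credit = $1,300 − $510 = $790. Solar Installation Rebate: $259,000 is at or above $87,900, so the credit is $0. total $790 + $0 = $790
Difference: |$739 − $790| = $51.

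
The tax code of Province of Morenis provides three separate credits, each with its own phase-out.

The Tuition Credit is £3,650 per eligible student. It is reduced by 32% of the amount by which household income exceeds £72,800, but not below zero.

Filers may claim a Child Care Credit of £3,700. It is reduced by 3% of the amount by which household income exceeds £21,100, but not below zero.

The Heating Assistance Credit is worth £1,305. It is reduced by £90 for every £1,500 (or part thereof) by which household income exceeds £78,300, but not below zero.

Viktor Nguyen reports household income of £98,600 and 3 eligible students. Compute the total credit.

Tuition Credit: base = 3 × £3,650 = £10,950. 32% of the £25,800 excess over £72,800 is £8,256; credit = £10,950 − £8,256 = £2,694.
Child Care Credit: 3% of the £77,500 excess over £21,100 is £2,325; credit = £3,700 − £2,325 = £1,375.
Heating Assistance Credit: income exceeds £78,300 by £20,300, which is 14 full-or-partial £1,500 increments; reduction = 14 × £90 = £1,260, leaving £45.
Total: £2,694 + £1,375 + £45 = £4,114.

£4,114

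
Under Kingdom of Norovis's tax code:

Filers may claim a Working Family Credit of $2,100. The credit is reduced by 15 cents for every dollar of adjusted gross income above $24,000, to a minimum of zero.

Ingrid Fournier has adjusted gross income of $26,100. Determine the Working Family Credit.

$1,785

Working Family Credit: 15% of the $2,100 excess over $24,000 is $315; credit = $2,100 − $315 = $1,785.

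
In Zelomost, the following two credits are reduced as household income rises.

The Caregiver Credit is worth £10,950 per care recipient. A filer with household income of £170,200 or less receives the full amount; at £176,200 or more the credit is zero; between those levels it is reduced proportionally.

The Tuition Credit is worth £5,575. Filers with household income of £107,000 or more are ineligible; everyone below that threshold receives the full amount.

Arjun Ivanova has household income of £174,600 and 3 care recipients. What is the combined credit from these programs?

Caregiver Credit: base = 3 × £10,950 = £32,850. £174,600 is £4,400 into a £6,000 phase-out range, leaving 1,600/6,000 of the credit: £32,850 × 1,600/6,000 = £8,760.
Tuition Credit: £174,600 meets or exceeds the £107,000 cutoff, so the credit is £0.
Total: £8,760 + £0 = £8,760.

£8,760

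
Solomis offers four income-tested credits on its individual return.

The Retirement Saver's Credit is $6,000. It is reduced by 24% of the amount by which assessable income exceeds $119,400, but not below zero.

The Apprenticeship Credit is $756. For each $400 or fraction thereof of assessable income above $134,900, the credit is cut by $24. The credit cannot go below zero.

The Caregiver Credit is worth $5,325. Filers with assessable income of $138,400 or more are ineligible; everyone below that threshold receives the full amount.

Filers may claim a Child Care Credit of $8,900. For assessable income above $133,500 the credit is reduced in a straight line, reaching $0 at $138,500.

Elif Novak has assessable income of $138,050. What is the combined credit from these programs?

$8,214

Retirement Saver's Credit: 24% of the $18,650 excess over $119,400 is $4,476; credit = $6,000 − $4,476 = $1,524.
Apprenticeship Credit: income exceeds $134,900 by $3,150, which is 8 full-or-partial $400 increments; reduction = 8 × $24 = $192, leaving $564.
Caregiver Credit: $138,050 is below the $138,400 cutoff, so the full $5,325 applies.
Child Care Credit: $138,050 is $4,550 into a $5,000 phase-out range, leaving 450/5,000 of the credit: $8,900 × 450/5,000 = $801.
Total: $1,524 + $564 + $5,325 + $801 = $8,214.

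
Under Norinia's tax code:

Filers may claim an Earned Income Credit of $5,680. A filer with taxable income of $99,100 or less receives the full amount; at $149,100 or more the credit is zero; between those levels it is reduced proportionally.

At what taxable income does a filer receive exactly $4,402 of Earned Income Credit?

$4,402 is 4,402/5,680 of the full $5,680, so 1,278/5,680 of the $50,000 range has been used: income = $99,100 + $50,000 × 1,278/5,680 = $110,350.

$110,350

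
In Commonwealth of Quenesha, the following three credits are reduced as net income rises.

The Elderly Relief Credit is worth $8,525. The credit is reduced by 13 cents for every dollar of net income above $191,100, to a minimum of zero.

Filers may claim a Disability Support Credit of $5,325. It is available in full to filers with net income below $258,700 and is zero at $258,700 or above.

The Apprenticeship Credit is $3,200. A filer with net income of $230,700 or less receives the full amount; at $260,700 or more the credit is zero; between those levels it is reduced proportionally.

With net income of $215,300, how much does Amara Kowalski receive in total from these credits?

$13,904

Elderly Relief Credit: 13% of the $24,200 excess over $191,100 is $3,146; credit = $8,525 − $3,146 = $5,379.
Disability Support Credit: $215,300 is below the $258,700 cutoff, so the full $5,325 applies.
Apprenticeship Credit: $215,300 is at or below the $230,700 threshold, so the full $3,200 applies.
Total: $5,379 + $5,325 + $3,200 = $13,904.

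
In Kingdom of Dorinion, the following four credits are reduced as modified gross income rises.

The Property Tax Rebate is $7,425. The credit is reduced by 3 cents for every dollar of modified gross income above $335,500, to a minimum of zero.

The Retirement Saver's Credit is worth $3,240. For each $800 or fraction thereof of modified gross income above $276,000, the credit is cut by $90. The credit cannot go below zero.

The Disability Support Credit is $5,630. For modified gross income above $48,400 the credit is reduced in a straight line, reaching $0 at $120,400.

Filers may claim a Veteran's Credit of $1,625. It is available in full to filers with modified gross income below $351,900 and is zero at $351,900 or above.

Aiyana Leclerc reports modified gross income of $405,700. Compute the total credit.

Property Tax Rebate: 3% of the $70,200 excess over $335,500 is $2,106; credit = $7,425 − $2,106 = $5,319.
Retirement Saver's Credit: income exceeds $276,000 by $129,700 → 163 increments × $90 = $14,670 ≥ base, so the credit is $0.
Disability Support Credit: $405,700 is at or above $120,400, so the credit is $0.
Veteran's Credit: $405,700 meets or exceeds the $351,900 cutoff, so the credit is $0.
Total: $5,319 + $0 + $0 + $0 = $5,319.

$5,319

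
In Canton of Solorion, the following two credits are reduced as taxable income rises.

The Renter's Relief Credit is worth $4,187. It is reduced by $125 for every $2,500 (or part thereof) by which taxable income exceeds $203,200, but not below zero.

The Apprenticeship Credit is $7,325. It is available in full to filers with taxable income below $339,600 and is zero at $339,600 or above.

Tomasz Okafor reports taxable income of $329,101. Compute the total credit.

$7,325

Renter's Relief Credit: income exceeds $203,200 by $125,901 → 51 increments × $125 = $6,375 ≥ base, so the credit is $0.
Apprenticeship Credit: $329,101 is below the $339,600 cutoff, so the full $7,325 applies.
Total: $0 + $7,325 = $7,325.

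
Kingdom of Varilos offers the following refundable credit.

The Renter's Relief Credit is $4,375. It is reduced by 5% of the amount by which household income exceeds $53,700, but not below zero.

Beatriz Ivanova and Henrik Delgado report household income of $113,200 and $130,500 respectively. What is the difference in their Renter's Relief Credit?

Beatriz ($113,200): Renter's Relief Credit: 5% of the $59,500 excess over $53,700 is $2,975; credit = $4,375 − $2,975 = $1,400.
Henrik ($130,500): Renter's Relief Credit: 5% of the $76,800 excess over $53,700 is $3,840; credit = $4,375 − $3,840 = $535.
Difference: |$1,400 − $535| = $865.

$865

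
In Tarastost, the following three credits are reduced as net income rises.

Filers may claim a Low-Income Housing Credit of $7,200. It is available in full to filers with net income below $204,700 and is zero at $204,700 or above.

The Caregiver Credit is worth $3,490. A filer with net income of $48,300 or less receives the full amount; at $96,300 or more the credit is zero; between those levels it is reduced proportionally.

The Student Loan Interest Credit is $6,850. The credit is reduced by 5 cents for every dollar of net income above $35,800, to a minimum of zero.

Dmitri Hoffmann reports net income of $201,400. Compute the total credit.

$7,200

Low-Income Housing Credit: $201,400 is below the $204,700 cutoff, so the full $7,200 applies.
Caregiver Credit: $201,400 is at or above $96,300, so the credit is $0.
Student Loan Interest Credit: 5% of the $165,600 excess over $35,800 is $8,280 ≥ base, so the credit is $0.
Total: $7,200 + $0 + $0 = $7,200.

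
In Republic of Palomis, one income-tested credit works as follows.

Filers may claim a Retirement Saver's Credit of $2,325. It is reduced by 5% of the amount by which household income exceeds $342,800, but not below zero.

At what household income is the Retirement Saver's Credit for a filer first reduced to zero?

$389,300

The credit falls by 5% of each dollar above $342,800, so it reaches zero when the excess is $2,325 / 5% = $46,500: income = $342,800 + $46,500 = $389,300.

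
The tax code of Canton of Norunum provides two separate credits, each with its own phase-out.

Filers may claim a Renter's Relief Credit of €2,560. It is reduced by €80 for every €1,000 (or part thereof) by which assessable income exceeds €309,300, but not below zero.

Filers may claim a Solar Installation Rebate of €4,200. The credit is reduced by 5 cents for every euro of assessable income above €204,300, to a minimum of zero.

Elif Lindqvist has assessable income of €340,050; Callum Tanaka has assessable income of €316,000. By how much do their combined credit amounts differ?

Elif (€340,050): Renter's Relief Credit: income exceeds €309,300 by €30,750, which is 31 full-or-partial €1,000 increments; reduction = 31 × €80 = €2,480, leaving €80. Solar Installation Rebate: 5% of the €135,750 excess over €204,300 is €6,787.50 ≥ base, so the credit is €0. total €80 + €0 = €80
Callum (€316,000): Renter's Relief Credit: income exceeds €309,300 by €6,700, which is 7 full-or-partial €1,000 increments; reduction = 7 × €80 = €560, leaving €2,000. Solar Installation Rebate: 5% of the €111,700 excess over €204,300 is €5,585 ≥ base, so the credit is €0. total €2,000 + €0 = €2,000
Difference: |€80 − €2,000| = €1,920.

€1,920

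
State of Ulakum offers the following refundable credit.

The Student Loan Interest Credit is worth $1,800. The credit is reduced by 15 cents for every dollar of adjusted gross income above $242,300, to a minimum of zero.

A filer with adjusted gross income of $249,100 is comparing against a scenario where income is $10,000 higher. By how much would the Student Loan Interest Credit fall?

$780

At $249,100 — 15% of the $6,800 excess over $242,300 is $1,020; credit = $1,800 − $1,020 = $780.
At $259,100 — 15% of the $16,800 excess over $242,300 is $2,520 ≥ base, so the credit is $0.
Lost: $780 − $0 = $780.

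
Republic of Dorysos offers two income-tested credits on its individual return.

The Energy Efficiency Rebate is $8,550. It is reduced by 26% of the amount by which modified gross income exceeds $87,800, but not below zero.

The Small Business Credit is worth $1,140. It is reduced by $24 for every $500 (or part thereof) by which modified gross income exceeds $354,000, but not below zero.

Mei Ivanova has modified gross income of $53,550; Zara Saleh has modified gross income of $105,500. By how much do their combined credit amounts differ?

$4,602

Mei ($53,550): Energy Efficiency Rebate: $53,550 is at or below the $87,800 threshold, so the full $8,550 applies. Small Business Credit: $53,550 is at or below the $354,000 threshold, so the full $1,140 applies. total $8,550 + $1,140 = $9,690
Zara ($105,500): Energy Efficiency Rebate: 26% of the $17,700 excess over $87,800 is $4,602; credit = $8,550 − $4,602 = $3,948. Small Business Credit: $105,500 is at or below the $354,000 threshold, so the full $1,140 applies. total $3,948 + $1,140 = $5,088
Difference: |$9,690 − $5,088| = $4,602.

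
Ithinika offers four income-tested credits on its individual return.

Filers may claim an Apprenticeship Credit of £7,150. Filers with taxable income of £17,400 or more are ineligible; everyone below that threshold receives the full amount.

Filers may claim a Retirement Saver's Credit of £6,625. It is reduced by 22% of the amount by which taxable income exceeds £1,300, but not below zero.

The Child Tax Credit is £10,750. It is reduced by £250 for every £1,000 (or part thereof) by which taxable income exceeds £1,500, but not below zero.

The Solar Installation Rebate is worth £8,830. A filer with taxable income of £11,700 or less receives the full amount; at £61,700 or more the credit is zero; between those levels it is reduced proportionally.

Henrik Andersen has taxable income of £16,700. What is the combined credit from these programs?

Apprenticeship Credit: £16,700 is below the £17,400 cutoff, so the full £7,150 applies.
Retirement Saver's Credit: 22% of the £15,400 excess over £1,300 is £3,388; credit = £6,625 − £3,388 = £3,237.
Child Tax Credit: income exceeds £1,500 by £15,200, which is 16 full-or-partial £1,000 increments; reduction = 16 × £250 = £4,000, leaving £6,750.
Solar Installation Rebate: £16,700 is £5,000 into a £50,000 phase-out range, leaving 45,000/50,000 of the credit: £8,830 × 45,000/50,000 = £7,947.
Total: £7,150 + £3,237 + £6,750 + £7,947 = £25,084.

£25,084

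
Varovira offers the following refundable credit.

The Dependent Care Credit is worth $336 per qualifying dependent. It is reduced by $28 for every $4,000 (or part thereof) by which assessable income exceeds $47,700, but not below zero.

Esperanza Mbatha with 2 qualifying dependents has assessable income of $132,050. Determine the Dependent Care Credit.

Dependent Care Credit: base = 2 × $336 = $672. income exceeds $47,700 by $84,350, which is 22 full-or-partial $4,000 increments; reduction = 22 × $28 = $616, leaving $56.

$56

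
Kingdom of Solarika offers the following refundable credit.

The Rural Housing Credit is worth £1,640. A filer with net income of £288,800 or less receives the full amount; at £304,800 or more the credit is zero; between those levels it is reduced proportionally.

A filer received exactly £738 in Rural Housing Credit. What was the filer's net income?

£297,600

£738 is 738/1,640 of the full £1,640, so 902/1,640 of the £16,000 range has been used: income = £288,800 + £16,000 × 902/1,640 = £297,600.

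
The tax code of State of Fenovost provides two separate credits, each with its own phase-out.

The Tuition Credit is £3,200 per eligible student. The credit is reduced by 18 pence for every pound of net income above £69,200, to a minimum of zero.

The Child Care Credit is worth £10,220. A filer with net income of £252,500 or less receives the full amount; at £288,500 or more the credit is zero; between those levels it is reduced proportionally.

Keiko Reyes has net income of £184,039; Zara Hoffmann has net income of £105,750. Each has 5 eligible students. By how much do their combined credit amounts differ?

£9,421

Keiko (£184,039): Tuition Credit: base = 5 × £3,200 = £16,000. 18% of the £114,839 excess over £69,200 is £20,671.02 ≥ base, so the credit is £0. Child Care Credit: £184,039 is at or below the £252,500 threshold, so the full £10,220 applies. total £0 + £10,220 = £10,220
Zara (£105,750): Tuition Credit: base = 5 × £3,200 = £16,000. 18% of the £36,550 excess over £69,200 is £6,579; credit = £16,000 − £6,579 = £9,421. Child Care Credit: £105,750 is at or below the £252,500 threshold, so the full £10,220 applies. total £9,421 + £10,220 = £19,641
Difference: |£10,220 − £19,641| = £9,421.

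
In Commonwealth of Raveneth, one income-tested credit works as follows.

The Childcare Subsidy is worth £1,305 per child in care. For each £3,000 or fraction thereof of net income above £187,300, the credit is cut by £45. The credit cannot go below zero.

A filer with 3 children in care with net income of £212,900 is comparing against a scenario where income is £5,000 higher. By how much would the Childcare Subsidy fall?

£90

At £212,900 — base = 3 × £1,305 = £3,915. income exceeds £187,300 by £25,600, which is 9 full-or-partial £3,000 increments; reduction = 9 × £45 = £405, leaving £3,510.
At £217,900 — base = 3 × £1,305 = £3,915. income exceeds £187,300 by £30,600, which is 11 full-or-partial £3,000 increments; reduction = 11 × £45 = £495, leaving £3,420.
Lost: £3,510 − £3,420 = £90.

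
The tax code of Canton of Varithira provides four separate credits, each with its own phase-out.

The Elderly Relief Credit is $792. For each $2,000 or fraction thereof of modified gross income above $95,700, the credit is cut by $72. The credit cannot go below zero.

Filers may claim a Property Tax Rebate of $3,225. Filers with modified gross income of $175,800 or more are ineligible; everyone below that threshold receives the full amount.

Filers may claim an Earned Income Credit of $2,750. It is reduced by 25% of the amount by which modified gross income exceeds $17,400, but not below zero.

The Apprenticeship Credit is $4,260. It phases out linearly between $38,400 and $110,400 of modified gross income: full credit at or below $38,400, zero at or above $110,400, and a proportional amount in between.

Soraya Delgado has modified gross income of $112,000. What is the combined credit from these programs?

$3,369

Elderly Relief Credit: income exceeds $95,700 by $16,300, which is 9 full-or-partial $2,000 increments; reduction = 9 × $72 = $648, leaving $144.
Property Tax Rebate: $112,000 is below the $175,800 cutoff, so the full $3,225 applies.
Earned Income Credit: 25% of the $94,600 excess over $17,400 is $23,650 ≥ base, so the credit is $0.
Apprenticeship Credit: $112,000 is at or above $110,400, so the credit is $0.
Total: $144 + $3,225 + $0 + $0 = $3,369.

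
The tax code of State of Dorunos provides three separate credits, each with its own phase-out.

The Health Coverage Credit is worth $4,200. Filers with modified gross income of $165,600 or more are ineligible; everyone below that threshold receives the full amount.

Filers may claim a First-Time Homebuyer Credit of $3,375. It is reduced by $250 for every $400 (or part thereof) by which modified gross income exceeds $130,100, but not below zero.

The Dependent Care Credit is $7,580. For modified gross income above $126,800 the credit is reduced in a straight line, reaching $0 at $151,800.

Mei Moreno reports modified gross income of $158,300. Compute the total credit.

Health Coverage Credit: $158,300 is below the $165,600 cutoff, so the full $4,200 applies.
First-Time Homebuyer Credit: income exceeds $130,100 by $28,200 → 71 increments × $250 = $17,750 ≥ base, so the credit is $0.
Dependent Care Credit: $158,300 is at or above $151,800, so the credit is $0.
Total: $4,200 + $0 + $0 = $4,200.

$4,200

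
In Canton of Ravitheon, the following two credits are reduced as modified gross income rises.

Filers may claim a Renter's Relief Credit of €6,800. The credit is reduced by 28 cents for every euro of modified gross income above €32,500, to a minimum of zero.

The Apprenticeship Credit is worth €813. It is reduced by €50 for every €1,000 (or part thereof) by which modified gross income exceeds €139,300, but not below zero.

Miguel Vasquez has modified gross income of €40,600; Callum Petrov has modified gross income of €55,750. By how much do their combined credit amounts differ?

€4,242

Miguel (€40,600): Renter's Relief Credit: 28% of the €8,100 excess over €32,500 is €2,268; credit = €6,800 − €2,268 = €4,532. Apprenticeship Credit: €40,600 is at or below the €139,300 threshold, so the full €813 applies. total €4,532 + €813 = €5,345
Callum (€55,750): Renter's Relief Credit: 28% of the €23,250 excess over €32,500 is €6,510; credit = €6,800 − €6,510 = €290. Apprenticeship Credit: €55,750 is at or below the €139,300 threshold, so the full €813 applies. total €290 + €813 = €1,103
Difference: |€5,345 − €1,103| = €4,242.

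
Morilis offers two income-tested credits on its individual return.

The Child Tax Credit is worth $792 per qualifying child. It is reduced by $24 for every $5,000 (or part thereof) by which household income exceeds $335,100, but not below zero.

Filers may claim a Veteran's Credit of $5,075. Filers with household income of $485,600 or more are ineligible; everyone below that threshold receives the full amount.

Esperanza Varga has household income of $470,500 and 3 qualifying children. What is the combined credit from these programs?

Child Tax Credit: base = 3 × $792 = $2,376. income exceeds $335,100 by $135,400, which is 28 full-or-partial $5,000 increments; reduction = 28 × $24 = $672, leaving $1,704.
Veteran's Credit: $470,500 is below the $485,600 cutoff, so the full $5,075 applies.
Total: $1,704 + $5,075 = $6,779.

$6,779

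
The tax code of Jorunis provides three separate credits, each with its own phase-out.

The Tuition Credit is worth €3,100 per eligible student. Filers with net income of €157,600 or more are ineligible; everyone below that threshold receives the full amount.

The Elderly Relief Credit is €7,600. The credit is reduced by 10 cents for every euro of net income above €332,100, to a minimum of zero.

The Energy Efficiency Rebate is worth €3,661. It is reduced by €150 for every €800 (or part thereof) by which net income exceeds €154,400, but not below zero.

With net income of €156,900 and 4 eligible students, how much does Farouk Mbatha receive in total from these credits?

€23,061

Tuition Credit: base = 4 × €3,100 = €12,400. €156,900 is below the €157,600 cutoff, so the full €12,400 applies.
Elderly Relief Credit: €156,900 is at or below the €332,100 threshold, so the full €7,600 applies.
Energy Efficiency Rebate: income exceeds €154,400 by €2,500, which is 4 full-or-partial €800 increments; reduction = 4 × €150 = €600, leaving €3,061.
Total: €12,400 + €7,600 + €3,061 = €23,061.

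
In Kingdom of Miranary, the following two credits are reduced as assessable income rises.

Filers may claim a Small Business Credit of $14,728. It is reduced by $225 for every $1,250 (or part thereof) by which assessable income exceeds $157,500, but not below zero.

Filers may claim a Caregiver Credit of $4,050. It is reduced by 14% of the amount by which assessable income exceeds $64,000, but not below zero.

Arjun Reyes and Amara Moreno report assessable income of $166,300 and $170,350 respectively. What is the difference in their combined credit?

$675

Arjun ($166,300): Small Business Credit: income exceeds $157,500 by $8,800, which is 8 full-or-partial $1,250 increments; reduction = 8 × $225 = $1,800, leaving $12,928. Caregiver Credit: 14% of the $102,300 excess over $64,000 is $14,322 ≥ base, so the credit is $0. total $12,928 + $0 = $12,928
Amara ($170,350): Small Business Credit: income exceeds $157,500 by $12,850, which is 11 full-or-partial $1,250 increments; reduction = 11 × $225 = $2,475, leaving $12,253. Caregiver Credit: 14% of the $106,350 excess over $64,000 is $14,889 ≥ base, so the credit is $0. total $12,253 + $0 = $12,253
Difference: |$12,928 − $12,253| = $675.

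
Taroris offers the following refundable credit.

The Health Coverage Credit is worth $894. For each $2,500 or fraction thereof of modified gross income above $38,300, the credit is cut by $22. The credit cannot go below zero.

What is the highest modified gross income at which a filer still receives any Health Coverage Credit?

$138,300

After 40 increments the reduction is 40 × $22 = $880, leaving $14; one more increment wipes it out. Increment 40 ends at excess 40 × $2,500 = $100,000, so the highest qualifying income is $38,300 + $100,000 = $138,300.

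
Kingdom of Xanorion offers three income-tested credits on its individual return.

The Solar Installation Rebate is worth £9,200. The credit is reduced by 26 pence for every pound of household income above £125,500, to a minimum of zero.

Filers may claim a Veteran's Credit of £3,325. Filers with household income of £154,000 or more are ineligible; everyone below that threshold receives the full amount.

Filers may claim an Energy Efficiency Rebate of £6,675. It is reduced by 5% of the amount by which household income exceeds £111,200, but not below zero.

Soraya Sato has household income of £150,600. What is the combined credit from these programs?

£10,704

Solar Installation Rebate: 26% of the £25,100 excess over £125,500 is £6,526; credit = £9,200 − £6,526 = £2,674.
Veteran's Credit: £150,600 is below the £154,000 cutoff, so the full £3,325 applies.
Energy Efficiency Rebate: 5% of the £39,400 excess over £111,200 is £1,970; credit = £6,675 − £1,970 = £4,705.
Total: £2,674 + £3,325 + £4,705 = £10,704.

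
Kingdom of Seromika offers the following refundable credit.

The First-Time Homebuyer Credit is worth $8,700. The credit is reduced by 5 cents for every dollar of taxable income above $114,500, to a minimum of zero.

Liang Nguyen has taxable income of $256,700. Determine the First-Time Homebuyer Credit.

First-Time Homebuyer Credit: 5% of the $142,200 excess over $114,500 is $7,110; credit = $8,700 − $7,110 = $1,590.

$1,590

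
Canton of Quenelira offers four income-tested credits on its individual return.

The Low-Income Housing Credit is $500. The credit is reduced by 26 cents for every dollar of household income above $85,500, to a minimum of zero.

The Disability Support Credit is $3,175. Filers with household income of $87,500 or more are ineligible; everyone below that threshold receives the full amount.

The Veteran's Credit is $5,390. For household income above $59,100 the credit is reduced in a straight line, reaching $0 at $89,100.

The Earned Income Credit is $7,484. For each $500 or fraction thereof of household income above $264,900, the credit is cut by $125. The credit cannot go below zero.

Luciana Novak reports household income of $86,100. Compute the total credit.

Low-Income Housing Credit: 26% of the $600 excess over $85,500 is $156; credit = $500 − $156 = $344.
Disability Support Credit: $86,100 is below the $87,500 cutoff, so the full $3,175 applies.
Veteran's Credit: $86,100 is $27,000 into a $30,000 phase-out range, leaving 3,000/30,000 of the credit: $5,390 × 3,000/30,000 = $539.
Earned Income Credit: $86,100 is at or below the $264,900 threshold, so the full $7,484 applies.
Total: $344 + $3,175 + $539 + $7,484 = $11,542.

$11,542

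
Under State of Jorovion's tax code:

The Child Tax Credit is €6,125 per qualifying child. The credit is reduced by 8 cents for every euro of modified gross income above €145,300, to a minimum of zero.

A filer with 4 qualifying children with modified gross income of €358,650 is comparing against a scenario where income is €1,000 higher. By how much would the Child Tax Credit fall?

€80

At €358,650 — base = 4 × €6,125 = €24,500. 8% of the €213,350 excess over €145,300 is €17,068; credit = €24,500 − €17,068 = €7,432.
At €359,650 — base = 4 × €6,125 = €24,500. 8% of the €214,350 excess over €145,300 is €17,148; credit = €24,500 − €17,148 = €7,352.
Lost: €7,432 − €7,352 = €80.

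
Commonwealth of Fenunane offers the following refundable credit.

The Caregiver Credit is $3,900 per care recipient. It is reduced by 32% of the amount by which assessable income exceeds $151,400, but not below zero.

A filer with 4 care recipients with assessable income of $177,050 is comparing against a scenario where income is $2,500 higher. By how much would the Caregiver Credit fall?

$800

At $177,050 — base = 4 × $3,900 = $15,600. 32% of the $25,650 excess over $151,400 is $8,208; credit = $15,600 − $8,208 = $7,392.
At $179,550 — base = 4 × $3,900 = $15,600. 32% of the $28,150 excess over $151,400 is $9,008; credit = $15,600 − $9,008 = $6,592.
Lost: $7,392 − $6,592 = $800.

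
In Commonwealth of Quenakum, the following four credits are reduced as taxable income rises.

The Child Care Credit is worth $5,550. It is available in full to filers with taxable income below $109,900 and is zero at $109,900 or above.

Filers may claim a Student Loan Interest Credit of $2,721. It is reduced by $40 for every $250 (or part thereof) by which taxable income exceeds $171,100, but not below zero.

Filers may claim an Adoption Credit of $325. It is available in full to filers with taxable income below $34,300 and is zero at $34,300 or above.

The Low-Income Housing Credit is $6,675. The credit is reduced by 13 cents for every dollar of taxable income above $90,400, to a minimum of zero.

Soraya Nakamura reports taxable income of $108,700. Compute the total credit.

Child Care Credit: $108,700 is below the $109,900 cutoff, so the full $5,550 applies.
Student Loan Interest Credit: $108,700 is at or below the $171,100 threshold, so the full $2,721 applies.
Adoption Credit: $108,700 meets or exceeds the $34,300 cutoff, so the credit is $0.
Low-Income Housing Credit: 13% of the $18,300 excess over $90,400 is $2,379; credit = $6,675 − $2,379 = $4,296.
Total: $5,550 + $2,721 + $0 + $4,296 = $12,567.

$12,567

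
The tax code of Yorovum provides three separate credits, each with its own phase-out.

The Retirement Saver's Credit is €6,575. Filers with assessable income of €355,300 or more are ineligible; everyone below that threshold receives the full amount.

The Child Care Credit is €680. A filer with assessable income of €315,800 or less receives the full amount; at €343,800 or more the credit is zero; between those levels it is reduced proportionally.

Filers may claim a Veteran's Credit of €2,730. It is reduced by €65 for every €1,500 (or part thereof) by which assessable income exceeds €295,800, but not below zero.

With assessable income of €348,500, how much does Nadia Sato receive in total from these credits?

Retirement Saver's Credit: €348,500 is below the €355,300 cutoff, so the full €6,575 applies.
Child Care Credit: €348,500 is at or above €343,800, so the credit is €0.
Veteran's Credit: income exceeds €295,800 by €52,700, which is 36 full-or-partial €1,500 increments; reduction = 36 × €65 = €2,340, leaving €390.
Total: €6,575 + €0 + €390 = €6,965.

€6,965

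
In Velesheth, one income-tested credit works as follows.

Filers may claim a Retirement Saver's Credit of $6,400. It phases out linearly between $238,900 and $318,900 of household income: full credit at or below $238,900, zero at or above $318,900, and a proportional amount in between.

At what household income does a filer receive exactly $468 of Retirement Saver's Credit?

$313,050

$468 is 468/6,400 of the full $6,400, so 5,932/6,400 of the $80,000 range has been used: income = $238,900 + $80,000 × 5,932/6,400 = $313,050.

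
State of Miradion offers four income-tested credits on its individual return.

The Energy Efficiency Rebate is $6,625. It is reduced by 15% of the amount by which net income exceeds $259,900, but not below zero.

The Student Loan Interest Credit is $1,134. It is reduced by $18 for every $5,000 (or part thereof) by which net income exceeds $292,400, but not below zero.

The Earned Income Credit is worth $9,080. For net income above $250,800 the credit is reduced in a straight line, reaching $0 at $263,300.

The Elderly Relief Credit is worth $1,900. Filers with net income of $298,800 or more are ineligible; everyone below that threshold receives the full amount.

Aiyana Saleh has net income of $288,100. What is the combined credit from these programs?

Energy Efficiency Rebate: 15% of the $28,200 excess over $259,900 is $4,230; credit = $6,625 − $4,230 = $2,395.
Student Loan Interest Credit: $288,100 is at or below the $292,400 threshold, so the full $1,134 applies.
Earned Income Credit: $288,100 is at or above $263,300, so the credit is $0.
Elderly Relief Credit: $288,100 is below the $298,800 cutoff, so the full $1,900 applies.
Total: $2,395 + $1,134 + $0 + $1,900 = $5,429.

$5,429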